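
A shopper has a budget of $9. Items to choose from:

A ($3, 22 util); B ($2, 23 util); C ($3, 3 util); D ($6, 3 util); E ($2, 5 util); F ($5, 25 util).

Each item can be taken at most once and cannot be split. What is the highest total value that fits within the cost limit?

53 util

This is a 0/1 knapsack; check combinations near the capacity.
- B+E+F: cost 2+2+5=9, value 23+5+25=53
- A+B+E: cost 3+2+2=7, value 22+23+5=50
- B+F: cost 2+5=7, value 23+25=48
- A+B+C: cost 3+2+3=8, value 22+23+3=48
- A+F: cost 3+5=8, value 22+25=47
Best: 53 util.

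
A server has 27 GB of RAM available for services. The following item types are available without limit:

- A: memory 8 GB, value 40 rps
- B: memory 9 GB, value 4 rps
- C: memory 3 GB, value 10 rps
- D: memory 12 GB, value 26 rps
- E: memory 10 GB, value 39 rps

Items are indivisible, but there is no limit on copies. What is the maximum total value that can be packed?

Best value-per-unit is A at 40/8; filling with it alone gives 3×40 = 120.
Optimal mix: 3×A + 1×C → memory 27, value 130.

130 rps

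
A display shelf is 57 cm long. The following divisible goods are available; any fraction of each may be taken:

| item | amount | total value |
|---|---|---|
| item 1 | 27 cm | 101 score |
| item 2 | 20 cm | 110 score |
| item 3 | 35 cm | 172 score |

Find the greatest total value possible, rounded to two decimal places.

289.48

Take in order of value per unit:
- item 2 (110/20 per unit): all 20 → value 110, running total 110.00
- item 3 (172/35 per unit): all 35 → value 172, running total 282.00
- item 1 (101/27 per unit): 2 of 27 → value 2×101/27 = 7.4815, running total 289.48
Total 289.48.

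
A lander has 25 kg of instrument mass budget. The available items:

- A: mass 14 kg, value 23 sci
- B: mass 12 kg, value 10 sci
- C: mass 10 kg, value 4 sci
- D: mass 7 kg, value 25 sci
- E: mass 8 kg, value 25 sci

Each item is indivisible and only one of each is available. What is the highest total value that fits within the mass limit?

54 sci

Check high-value combinations within 25 kg:
- C+D+E: mass 10+7+8=25, value 4+25+25=54
- D+E: mass 7+8=15, value 25+25=50
- A+D: mass 14+7=21, value 23+25=48
Best: 54 sci.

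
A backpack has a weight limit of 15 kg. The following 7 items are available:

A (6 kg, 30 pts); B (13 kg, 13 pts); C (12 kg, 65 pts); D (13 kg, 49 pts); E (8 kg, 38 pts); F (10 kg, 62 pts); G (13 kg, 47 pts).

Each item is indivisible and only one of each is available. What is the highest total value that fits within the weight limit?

Check high-value combinations within 15 kg:
- A+E: weight 6+8=14, value 30+38=68
- C: weight 12, value 65
- F: weight 10, value 62
- D: weight 13, value 49
Best: 68 pts.

68 pts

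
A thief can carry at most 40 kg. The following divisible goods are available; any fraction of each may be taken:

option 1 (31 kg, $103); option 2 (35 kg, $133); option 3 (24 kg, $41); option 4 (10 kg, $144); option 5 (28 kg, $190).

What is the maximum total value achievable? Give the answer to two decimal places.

341.60

Take in order of value per unit:
- option 4 (144/10 per unit): all 10 → value 144, running total 144.00
- option 5 (190/28 per unit): all 28 → value 190, running total 334.00
- option 2 (133/35 per unit): 2 of 35 → value 2×133/35 = 7.6000, running total 341.60
Total 341.60.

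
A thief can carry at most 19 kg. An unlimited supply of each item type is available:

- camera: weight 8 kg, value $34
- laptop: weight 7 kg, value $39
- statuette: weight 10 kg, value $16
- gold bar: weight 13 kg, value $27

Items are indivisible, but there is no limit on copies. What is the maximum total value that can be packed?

$78

Best value-per-unit is laptop at 39/7, and filling with it alone uses weight 2×7=14. No mix of the others beats 2×39 = 78.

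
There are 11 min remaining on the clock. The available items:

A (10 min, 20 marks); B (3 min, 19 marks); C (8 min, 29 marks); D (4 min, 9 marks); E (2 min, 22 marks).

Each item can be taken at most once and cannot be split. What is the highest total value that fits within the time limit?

51 marks

Check high-value combinations within 11 min:
- C+E: time 8+2=10, value 29+22=51
- B+D+E: time 3+4+2=9, value 19+9+22=50
- B+C: time 3+8=11, value 19+29=48
- B+E: time 3+2=5, value 19+22=41
Best: 51 marks.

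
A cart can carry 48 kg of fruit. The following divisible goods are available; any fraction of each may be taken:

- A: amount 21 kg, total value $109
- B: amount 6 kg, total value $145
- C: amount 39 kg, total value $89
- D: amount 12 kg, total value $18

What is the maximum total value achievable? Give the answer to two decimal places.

Take in order of value per unit:
- B (145/6 per unit): all 6 → value 145, running total 145.00
- A (109/21 per unit): all 21 → value 109, running total 254.00
- C (89/39 per unit): 21 of 39 → value 21×89/39 = 47.9231, running total 301.92
Total 301.92.

301.92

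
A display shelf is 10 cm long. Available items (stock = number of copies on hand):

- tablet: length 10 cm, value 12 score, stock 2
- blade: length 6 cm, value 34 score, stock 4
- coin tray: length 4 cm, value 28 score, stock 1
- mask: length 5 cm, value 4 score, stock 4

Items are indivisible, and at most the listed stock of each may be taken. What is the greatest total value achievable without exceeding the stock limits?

62 score

Best selections within length 10 and stock limits:
- 1×blade + 1×coin tray: length 10, value 62
- 1×blade: length 6, value 34
- 1×coin tray + 1×mask: length 9, value 32
- 1×coin tray: length 4, value 28
Best: 62 score.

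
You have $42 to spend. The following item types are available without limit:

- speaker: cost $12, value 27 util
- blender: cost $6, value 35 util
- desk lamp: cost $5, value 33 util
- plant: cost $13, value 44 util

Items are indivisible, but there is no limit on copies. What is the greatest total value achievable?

268 util

Best value-per-unit is desk lamp at 33/5; filling with it alone gives 8×33 = 264.
Optimal mix: 2×blender + 6×desk lamp → cost 42, value 268.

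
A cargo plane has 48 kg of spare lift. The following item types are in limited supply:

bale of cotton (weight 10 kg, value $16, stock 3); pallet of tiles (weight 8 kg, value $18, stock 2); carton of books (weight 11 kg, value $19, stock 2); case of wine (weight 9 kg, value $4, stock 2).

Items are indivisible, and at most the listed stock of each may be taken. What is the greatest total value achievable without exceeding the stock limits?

$90

Top feasible selections:
- 1×bale of cotton + 2×pallet of tiles + 2×carton of books: weight 48, value 90
- 2×bale of cotton + 2×pallet of tiles + 1×carton of books: weight 47, value 87
Best: $90.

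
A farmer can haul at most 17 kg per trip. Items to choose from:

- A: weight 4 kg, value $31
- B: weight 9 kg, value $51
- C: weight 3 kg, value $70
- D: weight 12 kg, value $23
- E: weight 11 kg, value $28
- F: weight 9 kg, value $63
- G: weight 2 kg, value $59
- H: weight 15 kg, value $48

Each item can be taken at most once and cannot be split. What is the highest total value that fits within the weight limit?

$192

Check high-value combinations within 17 kg:
- C+F+G: weight 3+9+2=14, value 70+63+59=192
- B+C+G: weight 9+3+2=14, value 51+70+59=180
- A+C+F: weight 4+3+9=16, value 31+70+63=164
Best: $192.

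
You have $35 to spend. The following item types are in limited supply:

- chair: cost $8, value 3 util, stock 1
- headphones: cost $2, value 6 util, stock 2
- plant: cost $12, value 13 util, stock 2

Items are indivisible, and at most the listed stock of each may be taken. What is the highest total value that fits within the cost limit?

38 util

Top feasible selections:
- 2×headphones + 2×plant: cost 28, value 38
- 1×chair + 1×headphones + 2×plant: cost 34, value 35
Best: 38 util.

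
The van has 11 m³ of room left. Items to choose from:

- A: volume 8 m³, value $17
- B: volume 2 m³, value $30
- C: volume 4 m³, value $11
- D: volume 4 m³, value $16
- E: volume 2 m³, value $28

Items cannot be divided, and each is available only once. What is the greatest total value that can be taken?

This is a 0/1 knapsack; check combinations near the capacity.
- B+D+E: volume 2+4+2=8, value 30+16+28=74
- B+C+E: volume 2+4+2=8, value 30+11+28=69
- B+E: volume 2+2=4, value 30+28=58
Best: $74.

$74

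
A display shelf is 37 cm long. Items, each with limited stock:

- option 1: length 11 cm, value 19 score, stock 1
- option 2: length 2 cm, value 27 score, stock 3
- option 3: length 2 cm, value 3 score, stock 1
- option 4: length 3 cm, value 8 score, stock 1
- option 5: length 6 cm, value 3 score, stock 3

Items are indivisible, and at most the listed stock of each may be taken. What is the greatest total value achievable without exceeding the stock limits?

117 score

Best selections within length 37 and stock limits:
- 1×option 1 + 3×option 2 + 1×option 3 + 1×option 4 + 2×option 5: length 34, value 117
- 1×option 1 + 3×option 2 + 1×option 3 + 1×option 4 + 1×option 5: length 28, value 114
- 1×option 1 + 3×option 2 + 1×option 4 + 2×option 5: length 32, value 114
Best: 117 score.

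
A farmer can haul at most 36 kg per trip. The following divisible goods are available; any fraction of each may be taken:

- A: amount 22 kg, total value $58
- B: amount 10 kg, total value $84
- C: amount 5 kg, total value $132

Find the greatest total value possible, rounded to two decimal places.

Take in order of value per unit:
- C (132/5 per unit): all 5 → value 132, running total 132.00
- B (84/10 per unit): all 10 → value 84, running total 216.00
- A (58/22 per unit): 21 of 22 → value 21×58/22 = 55.3636, running total 271.36
Total 271.36.

271.36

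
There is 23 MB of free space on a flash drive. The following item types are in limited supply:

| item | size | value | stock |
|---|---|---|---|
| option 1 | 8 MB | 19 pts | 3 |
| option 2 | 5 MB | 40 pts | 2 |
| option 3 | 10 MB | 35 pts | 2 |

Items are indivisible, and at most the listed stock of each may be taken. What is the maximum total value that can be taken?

Top feasible selections:
- 2×option 2 + 1×option 3: size 20, value 115
- 1×option 1 + 2×option 2: size 18, value 99
Best: 115 pts.

115 pts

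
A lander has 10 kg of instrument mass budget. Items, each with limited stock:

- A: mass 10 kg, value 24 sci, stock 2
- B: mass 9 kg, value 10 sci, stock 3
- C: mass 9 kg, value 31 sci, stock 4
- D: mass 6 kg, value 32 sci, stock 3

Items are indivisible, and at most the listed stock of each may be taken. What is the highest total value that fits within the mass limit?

32 sci

Best selections within mass 10 and stock limits:
- 1×D: mass 6, value 32
- 1×C: mass 9, value 31
- 1×A: mass 10, value 24
- 1×B: mass 9, value 10
Best: 32 sci.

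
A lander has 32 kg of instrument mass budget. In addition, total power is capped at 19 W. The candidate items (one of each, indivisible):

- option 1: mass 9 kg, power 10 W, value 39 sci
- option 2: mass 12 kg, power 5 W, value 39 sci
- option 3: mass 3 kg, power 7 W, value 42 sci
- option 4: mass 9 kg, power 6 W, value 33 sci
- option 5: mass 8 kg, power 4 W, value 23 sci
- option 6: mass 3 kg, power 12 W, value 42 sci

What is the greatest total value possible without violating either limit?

114 sci

Feasible sets respecting both limits:
- option 2+option 3+option 4: mass 24, power 18, value 114
- option 2+option 3+option 5: mass 23, power 16, value 104
- option 1+option 2+option 5: mass 29, power 19, value 101
Best: 114 sci.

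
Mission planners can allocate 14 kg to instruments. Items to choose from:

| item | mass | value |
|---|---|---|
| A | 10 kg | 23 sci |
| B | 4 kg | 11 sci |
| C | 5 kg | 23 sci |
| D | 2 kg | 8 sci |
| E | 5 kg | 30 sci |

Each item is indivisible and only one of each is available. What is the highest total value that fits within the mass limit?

64 sci

Check high-value combinations within 14 kg:
- B+C+E: mass 4+5+5=14, value 11+23+30=64
- C+D+E: mass 5+2+5=12, value 23+8+30=61
- C+E: mass 5+5=10, value 23+30=53
- B+D+E: mass 4+2+5=11, value 11+8+30=49
- B+C+D: mass 4+5+2=11, value 11+23+8=42
Best: 64 sci.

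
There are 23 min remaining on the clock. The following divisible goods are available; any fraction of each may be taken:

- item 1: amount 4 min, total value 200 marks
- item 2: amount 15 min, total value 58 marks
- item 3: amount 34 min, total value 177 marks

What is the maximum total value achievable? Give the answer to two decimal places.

298.91

Take in order of value per unit:
- item 1 (200/4 per unit): all 4 → value 200, running total 200.00
- item 3 (177/34 per unit): 19 of 34 → value 19×177/34 = 98.9118, running total 298.91
Total 298.91.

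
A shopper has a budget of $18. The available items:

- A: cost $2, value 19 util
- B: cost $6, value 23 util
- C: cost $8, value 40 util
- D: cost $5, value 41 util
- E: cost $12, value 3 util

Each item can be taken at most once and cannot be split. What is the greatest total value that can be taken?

100 util

Check high-value combinations within $18:
- A+C+D: cost 2+8+5=15, value 19+40+41=100
- A+B+D: cost 2+6+5=13, value 19+23+41=83
- A+B+C: cost 2+6+8=16, value 19+23+40=82
- C+D: cost 8+5=13, value 40+41=81
Best: 100 util.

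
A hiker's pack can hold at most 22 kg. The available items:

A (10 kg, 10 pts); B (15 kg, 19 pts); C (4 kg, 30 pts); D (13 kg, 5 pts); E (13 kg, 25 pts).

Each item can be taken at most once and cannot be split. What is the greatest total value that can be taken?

55 pts

This is a 0/1 knapsack; check combinations near the capacity.
- C+E: weight 4+13=17, value 30+25=55
- B+C: weight 15+4=19, value 19+30=49
- A+C: weight 10+4=14, value 10+30=40
Best: 55 pts.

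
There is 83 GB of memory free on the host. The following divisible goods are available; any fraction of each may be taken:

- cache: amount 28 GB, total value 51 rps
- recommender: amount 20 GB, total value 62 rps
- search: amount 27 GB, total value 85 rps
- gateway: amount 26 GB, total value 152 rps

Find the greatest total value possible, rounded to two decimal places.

Take in order of value per unit:
- gateway (152/26 per unit): all 26 → value 152, running total 152.00
- search (85/27 per unit): all 27 → value 85, running total 237.00
- recommender (62/20 per unit): all 20 → value 62, running total 299.00
- cache (51/28 per unit): 10 of 28 → value 10×51/28 = 18.2143, running total 317.21
Total 317.21.

317.21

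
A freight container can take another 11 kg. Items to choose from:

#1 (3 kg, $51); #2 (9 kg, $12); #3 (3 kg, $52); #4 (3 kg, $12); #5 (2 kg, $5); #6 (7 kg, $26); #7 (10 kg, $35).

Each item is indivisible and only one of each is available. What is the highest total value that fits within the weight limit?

Check high-value combinations within 11 kg:
- #1+#3+#4+#5: weight 3+3+3+2=11, value 51+52+12+5=120
- #1+#3+#4: weight 3+3+3=9, value 51+52+12=115
- #1+#3+#5: weight 3+3+2=8, value 51+52+5=108
Best: $120.

$120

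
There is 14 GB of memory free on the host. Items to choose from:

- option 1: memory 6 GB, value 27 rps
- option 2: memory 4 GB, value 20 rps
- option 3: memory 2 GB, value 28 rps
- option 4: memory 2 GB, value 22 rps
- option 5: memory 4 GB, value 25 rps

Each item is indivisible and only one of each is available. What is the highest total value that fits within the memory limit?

102 rps

Check high-value combinations within 14 GB:
- option 1+option 3+option 4+option 5: memory 6+2+2+4=14, value 27+28+22+25=102
- option 1+option 2+option 3+option 4: memory 6+4+2+2=14, value 27+20+28+22=97
- option 2+option 3+option 4+option 5: memory 4+2+2+4=12, value 20+28+22+25=95
Best: 102 rps.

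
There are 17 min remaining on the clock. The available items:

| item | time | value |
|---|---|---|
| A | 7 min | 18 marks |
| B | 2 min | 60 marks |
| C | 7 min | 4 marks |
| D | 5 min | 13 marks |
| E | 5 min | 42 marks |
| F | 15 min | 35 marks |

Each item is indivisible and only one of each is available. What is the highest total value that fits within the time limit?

This is a 0/1 knapsack; check combinations near the capacity.
- A+B+E: time 7+2+5=14, value 18+60+42=120
- B+D+E: time 2+5+5=12, value 60+13+42=115
- B+C+E: time 2+7+5=14, value 60+4+42=106
- B+E: time 2+5=7, value 60+42=102
Best: 120 marks.

120 marks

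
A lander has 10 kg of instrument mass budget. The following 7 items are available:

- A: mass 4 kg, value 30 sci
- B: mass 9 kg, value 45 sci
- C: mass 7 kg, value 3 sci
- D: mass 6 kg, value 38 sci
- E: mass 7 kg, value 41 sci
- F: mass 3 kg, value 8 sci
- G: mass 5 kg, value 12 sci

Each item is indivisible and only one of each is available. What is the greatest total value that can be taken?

This is a 0/1 knapsack; check combinations near the capacity.
- A+D: mass 4+6=10, value 30+38=68
- E+F: mass 7+3=10, value 41+8=49
- D+F: mass 6+3=9, value 38+8=46
Best: 68 sci.

68 sci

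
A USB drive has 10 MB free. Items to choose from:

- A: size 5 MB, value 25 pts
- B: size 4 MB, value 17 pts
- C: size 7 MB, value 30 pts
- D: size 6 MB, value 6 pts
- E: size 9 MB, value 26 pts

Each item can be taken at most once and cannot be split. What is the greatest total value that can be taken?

Check high-value combinations within 10 MB:
- A+B: size 5+4=9, value 25+17=42
- C: size 7, value 30
- E: size 9, value 26
- A: size 5, value 25
Best: 42 pts.

42 pts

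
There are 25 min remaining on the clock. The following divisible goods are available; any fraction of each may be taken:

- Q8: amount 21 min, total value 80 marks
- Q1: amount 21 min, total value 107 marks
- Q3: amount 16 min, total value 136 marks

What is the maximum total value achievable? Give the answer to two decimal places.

Take in order of value per unit:
- Q3 (136/16 per unit): all 16 → value 136, running total 136.00
- Q1 (107/21 per unit): 9 of 21 → value 9×107/21 = 45.8571, running total 181.86
Total 181.86.

181.86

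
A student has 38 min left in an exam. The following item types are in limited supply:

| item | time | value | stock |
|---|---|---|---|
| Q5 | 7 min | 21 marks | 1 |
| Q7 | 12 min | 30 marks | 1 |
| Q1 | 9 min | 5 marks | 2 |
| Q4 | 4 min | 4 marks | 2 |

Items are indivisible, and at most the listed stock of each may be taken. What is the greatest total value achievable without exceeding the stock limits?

Best selections within time 38 and stock limits:
- 1×Q5 + 1×Q7 + 1×Q1 + 2×Q4: time 36, value 64
- 1×Q5 + 1×Q7 + 2×Q1: time 37, value 61
- 1×Q5 + 1×Q7 + 1×Q1 + 1×Q4: time 32, value 60
- 1×Q5 + 1×Q7 + 2×Q4: time 27, value 59
Best: 64 marks.

64 marks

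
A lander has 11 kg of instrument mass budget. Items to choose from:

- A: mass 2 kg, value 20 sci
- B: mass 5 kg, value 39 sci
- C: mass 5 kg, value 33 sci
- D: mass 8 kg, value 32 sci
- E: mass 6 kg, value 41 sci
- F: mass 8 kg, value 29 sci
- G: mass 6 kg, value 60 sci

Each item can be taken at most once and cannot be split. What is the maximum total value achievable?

99 sci

Check high-value combinations within 11 kg:
- B+G: mass 5+6=11, value 39+60=99
- C+G: mass 5+6=11, value 33+60=93
- A+G: mass 2+6=8, value 20+60=80
- B+E: mass 5+6=11, value 39+41=80
- C+E: mass 5+6=11, value 33+41=74
Best: 99 sci.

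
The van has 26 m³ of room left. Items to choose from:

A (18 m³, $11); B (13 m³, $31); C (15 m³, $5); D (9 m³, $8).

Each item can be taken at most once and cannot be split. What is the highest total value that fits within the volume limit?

$39

Check high-value combinations within 26 m³:
- B+D: volume 13+9=22, value 31+8=39
- B: volume 13, value 31
- C+D: volume 15+9=24, value 5+8=13
- A: volume 18, value 11
- D: volume 9, value 8
Best: $39.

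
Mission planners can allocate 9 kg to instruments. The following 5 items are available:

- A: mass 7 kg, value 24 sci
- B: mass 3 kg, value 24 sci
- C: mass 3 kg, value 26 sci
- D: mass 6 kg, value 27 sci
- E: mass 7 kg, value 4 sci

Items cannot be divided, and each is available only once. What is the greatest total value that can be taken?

Check high-value combinations within 9 kg:
- C+D: mass 3+6=9, value 26+27=53
- B+D: mass 3+6=9, value 24+27=51
- B+C: mass 3+3=6, value 24+26=50
- D: mass 6, value 27
- C: mass 3, value 26
Best: 53 sci.

53 sci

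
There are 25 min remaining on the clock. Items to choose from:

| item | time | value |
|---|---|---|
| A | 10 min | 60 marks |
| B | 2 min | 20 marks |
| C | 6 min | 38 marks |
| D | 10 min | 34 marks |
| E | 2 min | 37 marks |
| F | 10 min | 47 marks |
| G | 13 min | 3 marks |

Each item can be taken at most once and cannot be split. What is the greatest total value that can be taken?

164 marks

Check high-value combinations within 25 min:
- A+B+E+F: time 10+2+2+10=24, value 60+20+37+47=164
- A+B+C+E: time 10+2+6+2=20, value 60+20+38+37=155
- A+B+D+E: time 10+2+10+2=24, value 60+20+34+37=151
Best: 164 marks.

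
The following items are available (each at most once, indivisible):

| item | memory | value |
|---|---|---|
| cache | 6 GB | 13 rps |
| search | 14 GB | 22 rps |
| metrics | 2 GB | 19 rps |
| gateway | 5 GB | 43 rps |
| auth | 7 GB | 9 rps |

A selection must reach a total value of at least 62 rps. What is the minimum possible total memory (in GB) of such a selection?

Subsets with value ≥ 62, sorted by total memory:
- metrics+gateway: memory 7, value 62
- cache+metrics+gateway: memory 13, value 75
- metrics+gateway+auth: memory 14, value 71
- cache+gateway+auth: memory 18, value 65
Minimum memory: 7 GB.

7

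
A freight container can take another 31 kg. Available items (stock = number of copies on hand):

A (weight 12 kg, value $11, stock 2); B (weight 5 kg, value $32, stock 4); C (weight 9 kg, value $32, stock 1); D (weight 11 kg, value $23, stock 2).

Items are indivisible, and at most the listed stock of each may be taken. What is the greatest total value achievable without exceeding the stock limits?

$160

Best selections within weight 31 and stock limits:
- 4×B + 1×C: weight 29, value 160
- 4×B + 1×D: weight 31, value 151
- 4×B: weight 20, value 128
Best: $160.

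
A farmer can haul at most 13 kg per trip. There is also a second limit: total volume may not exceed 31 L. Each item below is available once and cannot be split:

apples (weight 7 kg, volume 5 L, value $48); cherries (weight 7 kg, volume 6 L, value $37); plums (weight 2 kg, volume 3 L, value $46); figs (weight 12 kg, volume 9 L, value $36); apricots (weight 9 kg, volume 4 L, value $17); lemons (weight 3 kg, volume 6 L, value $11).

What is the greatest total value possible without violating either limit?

$105

Feasible sets respecting both limits:
- apples+plums+lemons: weight 12, volume 14, value 105
- apples+plums: weight 9, volume 8, value 94
- cherries+plums+lemons: weight 12, volume 15, value 94
Best: $105.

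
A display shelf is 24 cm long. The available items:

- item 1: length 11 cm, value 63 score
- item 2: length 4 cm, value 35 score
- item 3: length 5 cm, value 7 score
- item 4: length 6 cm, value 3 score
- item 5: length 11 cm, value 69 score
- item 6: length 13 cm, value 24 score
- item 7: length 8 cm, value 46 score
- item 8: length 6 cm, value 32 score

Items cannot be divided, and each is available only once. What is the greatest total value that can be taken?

150 score

Check high-value combinations within 24 cm:
- item 2+item 5+item 7: length 4+11+8=23, value 35+69+46=150
- item 1+item 2+item 7: length 11+4+8=23, value 63+35+46=144
- item 2+item 5+item 8: length 4+11+6=21, value 35+69+32=136
Best: 150 score.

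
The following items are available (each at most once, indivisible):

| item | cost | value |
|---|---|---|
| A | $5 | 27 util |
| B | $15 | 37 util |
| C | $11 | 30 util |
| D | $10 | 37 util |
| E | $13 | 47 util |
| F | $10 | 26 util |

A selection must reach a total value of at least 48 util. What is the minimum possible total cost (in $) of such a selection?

Subsets with value ≥ 48, sorted by total cost:
- A+D: cost 15, value 64
- A+F: cost 15, value 53
- A+C: cost 16, value 57
- A+E: cost 18, value 74
Minimum cost: 15 $.

15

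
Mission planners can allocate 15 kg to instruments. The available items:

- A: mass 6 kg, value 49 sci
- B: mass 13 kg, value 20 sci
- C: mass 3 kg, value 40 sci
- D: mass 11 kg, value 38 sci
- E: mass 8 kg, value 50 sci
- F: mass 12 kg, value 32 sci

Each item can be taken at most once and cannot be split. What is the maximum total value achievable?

99 sci

Check high-value combinations within 15 kg:
- A+E: mass 6+8=14, value 49+50=99
- C+E: mass 3+8=11, value 40+50=90
- A+C: mass 6+3=9, value 49+40=89
Best: 99 sci.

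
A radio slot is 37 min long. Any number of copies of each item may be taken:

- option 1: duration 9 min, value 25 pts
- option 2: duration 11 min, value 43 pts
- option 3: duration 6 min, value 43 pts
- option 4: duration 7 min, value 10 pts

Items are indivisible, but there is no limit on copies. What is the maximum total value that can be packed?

258 pts

Best value-per-unit is option 3 at 43/6, and filling with it alone uses duration 6×6=36. No mix of the others beats 6×43 = 258.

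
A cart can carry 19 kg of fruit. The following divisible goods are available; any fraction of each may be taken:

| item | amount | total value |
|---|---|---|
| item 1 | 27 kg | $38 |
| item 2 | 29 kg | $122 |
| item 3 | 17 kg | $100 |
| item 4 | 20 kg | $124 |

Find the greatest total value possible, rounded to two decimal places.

Take in order of value per unit:
- item 4 (124/20 per unit): 19 of 20 → value 19×124/20 = 117.8000, running total 117.80
Total 117.80.

117.80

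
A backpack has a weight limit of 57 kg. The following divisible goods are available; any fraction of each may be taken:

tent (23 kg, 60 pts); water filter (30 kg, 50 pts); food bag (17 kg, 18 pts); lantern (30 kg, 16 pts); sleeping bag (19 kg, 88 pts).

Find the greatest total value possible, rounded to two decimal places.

Take in order of value per unit:
- sleeping bag (88/19 per unit): all 19 → value 88, running total 88.00
- tent (60/23 per unit): all 23 → value 60, running total 148.00
- water filter (50/30 per unit): 15 of 30 → value 15×50/30 = 25.0000, running total 173.00
Total 173.00.

173.00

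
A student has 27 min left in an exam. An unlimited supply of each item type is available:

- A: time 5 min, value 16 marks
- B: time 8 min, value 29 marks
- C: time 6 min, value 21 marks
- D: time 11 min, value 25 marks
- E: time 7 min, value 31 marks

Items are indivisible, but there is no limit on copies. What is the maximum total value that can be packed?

Best value-per-unit is E at 31/7; filling with it alone gives 3×31 = 93.
Optimal mix: 1×C + 3×E → time 27, value 114.

114 marks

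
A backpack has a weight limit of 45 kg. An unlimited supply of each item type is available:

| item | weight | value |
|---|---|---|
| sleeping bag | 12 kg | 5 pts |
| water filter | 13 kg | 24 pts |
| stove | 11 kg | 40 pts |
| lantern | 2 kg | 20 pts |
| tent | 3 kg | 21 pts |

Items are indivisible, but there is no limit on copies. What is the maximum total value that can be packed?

441 pts

Best value-per-unit is lantern at 20/2; filling with it alone gives 22×20 = 440.
Optimal mix: 21×lantern + 1×tent → weight 45, value 441.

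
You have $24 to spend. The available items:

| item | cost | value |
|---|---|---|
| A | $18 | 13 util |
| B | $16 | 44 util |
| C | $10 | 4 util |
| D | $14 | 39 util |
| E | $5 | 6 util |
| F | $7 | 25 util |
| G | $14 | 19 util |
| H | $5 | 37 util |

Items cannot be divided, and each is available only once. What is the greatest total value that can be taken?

Check high-value combinations within $24:
- D+E+H: cost 14+5+5=24, value 39+6+37=82
- B+H: cost 16+5=21, value 44+37=81
- D+H: cost 14+5=19, value 39+37=76
- B+F: cost 16+7=23, value 44+25=69
Best: 82 util.

82 util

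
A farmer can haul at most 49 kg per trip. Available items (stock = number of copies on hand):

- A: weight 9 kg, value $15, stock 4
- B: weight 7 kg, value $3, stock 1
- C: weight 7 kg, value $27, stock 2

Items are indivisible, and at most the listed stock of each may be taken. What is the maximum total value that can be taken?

$102

Best selections within weight 49 and stock limits:
- 3×A + 1×B + 2×C: weight 48, value 102
- 3×A + 2×C: weight 41, value 99
- 2×A + 1×B + 2×C: weight 39, value 87
Best: $102.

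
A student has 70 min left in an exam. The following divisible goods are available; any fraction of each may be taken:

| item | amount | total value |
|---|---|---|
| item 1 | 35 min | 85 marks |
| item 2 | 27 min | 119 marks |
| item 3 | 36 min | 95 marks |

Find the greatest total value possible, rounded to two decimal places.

Take in order of value per unit:
- item 2 (119/27 per unit): all 27 → value 119, running total 119.00
- item 3 (95/36 per unit): all 36 → value 95, running total 214.00
- item 1 (85/35 per unit): 7 of 35 → value 7×85/35 = 17.0000, running total 231.00
Total 231.00.

231.00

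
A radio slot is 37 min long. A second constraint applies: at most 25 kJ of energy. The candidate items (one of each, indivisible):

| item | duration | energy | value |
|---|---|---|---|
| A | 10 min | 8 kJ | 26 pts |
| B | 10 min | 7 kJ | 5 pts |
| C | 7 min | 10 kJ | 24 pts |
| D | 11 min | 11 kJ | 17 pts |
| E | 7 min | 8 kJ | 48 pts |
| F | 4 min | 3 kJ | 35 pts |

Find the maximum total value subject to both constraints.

109 pts

Feasible sets respecting both limits:
- A+E+F: duration 21, energy 19, value 109
- C+E+F: duration 18, energy 21, value 107
- D+E+F: duration 22, energy 22, value 100
Best: 109 pts.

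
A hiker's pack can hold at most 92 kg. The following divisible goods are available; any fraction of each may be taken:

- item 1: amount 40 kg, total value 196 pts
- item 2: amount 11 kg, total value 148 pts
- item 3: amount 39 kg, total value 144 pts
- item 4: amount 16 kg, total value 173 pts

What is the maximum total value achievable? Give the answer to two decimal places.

609.31

Take in order of value per unit:
- item 2 (148/11 per unit): all 11 → value 148, running total 148.00
- item 4 (173/16 per unit): all 16 → value 173, running total 321.00
- item 1 (196/40 per unit): all 40 → value 196, running total 517.00
- item 3 (144/39 per unit): 25 of 39 → value 25×144/39 = 92.3077, running total 609.31
Total 609.31.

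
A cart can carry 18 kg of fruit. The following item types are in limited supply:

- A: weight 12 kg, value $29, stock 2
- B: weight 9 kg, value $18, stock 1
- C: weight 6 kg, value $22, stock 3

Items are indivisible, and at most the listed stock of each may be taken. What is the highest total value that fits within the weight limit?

Best selections within weight 18 and stock limits:
- 3×C: weight 18, value 66
- 1×A + 1×C: weight 18, value 51
Best: $66.

$66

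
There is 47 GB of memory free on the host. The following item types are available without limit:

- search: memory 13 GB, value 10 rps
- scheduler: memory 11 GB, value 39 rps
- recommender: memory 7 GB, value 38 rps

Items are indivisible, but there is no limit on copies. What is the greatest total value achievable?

Best value-per-unit is recommender at 38/7; filling with it alone gives 6×38 = 228.
Optimal mix: 1×scheduler + 5×recommender → memory 46, value 229.

229 rps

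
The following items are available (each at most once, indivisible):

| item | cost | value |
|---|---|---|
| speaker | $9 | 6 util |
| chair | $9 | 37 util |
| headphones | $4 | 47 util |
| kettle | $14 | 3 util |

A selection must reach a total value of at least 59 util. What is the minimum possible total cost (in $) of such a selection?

13

Subsets with value ≥ 59, sorted by total cost:
- chair+headphones: cost 13, value 84
- speaker+chair+headphones: cost 22, value 90
Minimum cost: 13 $.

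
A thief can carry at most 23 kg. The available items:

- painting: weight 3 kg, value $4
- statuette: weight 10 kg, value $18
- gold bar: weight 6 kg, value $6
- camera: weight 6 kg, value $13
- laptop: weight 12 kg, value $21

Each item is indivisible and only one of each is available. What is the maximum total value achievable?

$39

This is a 0/1 knapsack; check combinations near the capacity.
- statuette+laptop: weight 10+12=22, value 18+21=39
- painting+camera+laptop: weight 3+6+12=21, value 4+13+21=38
- statuette+gold bar+camera: weight 10+6+6=22, value 18+6+13=37
- painting+statuette+camera: weight 3+10+6=19, value 4+18+13=35
- camera+laptop: weight 6+12=18, value 13+21=34
Best: $39.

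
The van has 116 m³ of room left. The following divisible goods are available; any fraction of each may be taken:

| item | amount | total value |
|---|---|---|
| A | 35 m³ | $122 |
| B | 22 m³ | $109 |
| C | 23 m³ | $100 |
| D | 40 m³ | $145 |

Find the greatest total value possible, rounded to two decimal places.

Take in order of value per unit:
- B (109/22 per unit): all 22 → value 109, running total 109.00
- C (100/23 per unit): all 23 → value 100, running total 209.00
- D (145/40 per unit): all 40 → value 145, running total 354.00
- A (122/35 per unit): 31 of 35 → value 31×122/35 = 108.0571, running total 462.06
Total 462.06.

462.06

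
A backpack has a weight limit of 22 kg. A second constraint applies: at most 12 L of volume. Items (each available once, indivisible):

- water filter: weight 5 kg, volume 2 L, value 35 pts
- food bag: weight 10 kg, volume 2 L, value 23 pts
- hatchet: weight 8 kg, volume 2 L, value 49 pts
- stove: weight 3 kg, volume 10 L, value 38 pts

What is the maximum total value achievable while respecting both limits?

87 pts

Feasible sets respecting both limits:
- hatchet+stove: weight 11, volume 12, value 87
- water filter+hatchet: weight 13, volume 4, value 84
- water filter+stove: weight 8, volume 12, value 73
Best: 87 pts.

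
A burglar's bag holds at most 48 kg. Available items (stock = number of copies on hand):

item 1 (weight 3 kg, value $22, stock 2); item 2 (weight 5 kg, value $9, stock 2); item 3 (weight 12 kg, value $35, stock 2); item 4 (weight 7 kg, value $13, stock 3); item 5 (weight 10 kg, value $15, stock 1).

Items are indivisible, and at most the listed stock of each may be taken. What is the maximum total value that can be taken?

$145

Top feasible selections:
- 2×item 1 + 2×item 2 + 2×item 3 + 1×item 4: weight 47, value 145
- 2×item 1 + 2×item 3 + 1×item 4 + 1×item 5: weight 47, value 142
- 2×item 1 + 2×item 3 + 2×item 4: weight 44, value 140
Best: $145.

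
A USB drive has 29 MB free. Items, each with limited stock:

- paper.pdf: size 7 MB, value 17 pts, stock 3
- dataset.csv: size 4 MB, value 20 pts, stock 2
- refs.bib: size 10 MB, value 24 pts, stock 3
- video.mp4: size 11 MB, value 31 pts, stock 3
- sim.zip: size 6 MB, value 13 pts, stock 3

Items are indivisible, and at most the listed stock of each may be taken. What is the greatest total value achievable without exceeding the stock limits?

95 pts

Top feasible selections:
- 2×dataset.csv + 1×refs.bib + 1×video.mp4: size 29, value 95
- 3×paper.pdf + 2×dataset.csv: size 29, value 91
Best: 95 pts.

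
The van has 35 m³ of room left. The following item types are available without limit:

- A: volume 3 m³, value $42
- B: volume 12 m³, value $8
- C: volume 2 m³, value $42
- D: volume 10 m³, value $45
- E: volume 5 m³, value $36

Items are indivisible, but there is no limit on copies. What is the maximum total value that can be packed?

Best value-per-unit is C at 42/2; filling with it alone gives 17×42 = 714.
Optimal mix: 1×A + 16×C → volume 35, value 714.

$714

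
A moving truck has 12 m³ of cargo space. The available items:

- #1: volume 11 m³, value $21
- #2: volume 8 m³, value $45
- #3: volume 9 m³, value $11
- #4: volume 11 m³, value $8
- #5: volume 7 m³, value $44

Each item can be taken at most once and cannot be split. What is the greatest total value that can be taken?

$45

Check high-value combinations within 12 m³:
- #2: volume 8, value 45
- #5: volume 7, value 44
- #1: volume 11, value 21
- #3: volume 9, value 11
Best: $45.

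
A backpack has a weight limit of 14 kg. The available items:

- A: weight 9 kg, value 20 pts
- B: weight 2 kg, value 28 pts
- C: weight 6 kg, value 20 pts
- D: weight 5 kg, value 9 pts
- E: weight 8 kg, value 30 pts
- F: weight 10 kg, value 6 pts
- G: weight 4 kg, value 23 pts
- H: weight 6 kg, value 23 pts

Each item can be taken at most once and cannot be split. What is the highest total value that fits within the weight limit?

81 pts

Check high-value combinations within 14 kg:
- B+E+G: weight 2+8+4=14, value 28+30+23=81
- B+G+H: weight 2+4+6=12, value 28+23+23=74
- B+C+G: weight 2+6+4=12, value 28+20+23=71
- B+C+H: weight 2+6+6=14, value 28+20+23=71
- B+D+G: weight 2+5+4=11, value 28+9+23=60
Best: 81 pts.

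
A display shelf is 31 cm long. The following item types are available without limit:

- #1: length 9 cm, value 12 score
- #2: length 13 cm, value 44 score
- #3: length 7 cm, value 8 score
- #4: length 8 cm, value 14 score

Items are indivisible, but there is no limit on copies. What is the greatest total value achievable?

Best value-per-unit is #2 at 44/13, and filling with it alone uses length 2×13=26. No mix of the others beats 2×44 = 88.

88 score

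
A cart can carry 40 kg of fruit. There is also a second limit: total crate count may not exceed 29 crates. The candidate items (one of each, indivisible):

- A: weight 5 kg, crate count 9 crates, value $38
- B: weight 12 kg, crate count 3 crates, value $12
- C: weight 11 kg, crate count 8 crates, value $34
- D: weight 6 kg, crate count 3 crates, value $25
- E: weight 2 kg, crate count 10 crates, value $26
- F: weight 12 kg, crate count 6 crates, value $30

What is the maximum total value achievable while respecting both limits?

$127

Feasible sets respecting both limits:
- A+C+D+F: weight 34, crate count 26, value 127
- A+D+E+F: weight 25, crate count 28, value 119
- C+D+E+F: weight 31, crate count 27, value 115
- A+B+C+F: weight 40, crate count 26, value 114
Best: $127.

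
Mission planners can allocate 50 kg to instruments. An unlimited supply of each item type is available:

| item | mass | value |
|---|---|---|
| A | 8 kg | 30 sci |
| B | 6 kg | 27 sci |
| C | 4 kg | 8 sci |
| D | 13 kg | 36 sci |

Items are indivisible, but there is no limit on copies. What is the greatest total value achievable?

Best value-per-unit is B at 27/6; filling with it alone gives 8×27 = 216.
Optimal mix: 1×A + 7×B → mass 50, value 219.

219 sci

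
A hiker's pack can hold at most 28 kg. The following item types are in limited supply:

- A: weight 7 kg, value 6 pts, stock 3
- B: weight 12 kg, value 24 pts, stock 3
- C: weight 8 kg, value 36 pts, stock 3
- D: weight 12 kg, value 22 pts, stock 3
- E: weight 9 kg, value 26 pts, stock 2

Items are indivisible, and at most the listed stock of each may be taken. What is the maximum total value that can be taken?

Best selections within weight 28 and stock limits:
- 3×C: weight 24, value 108
- 2×C + 1×E: weight 25, value 98
Best: 108 pts.

108 pts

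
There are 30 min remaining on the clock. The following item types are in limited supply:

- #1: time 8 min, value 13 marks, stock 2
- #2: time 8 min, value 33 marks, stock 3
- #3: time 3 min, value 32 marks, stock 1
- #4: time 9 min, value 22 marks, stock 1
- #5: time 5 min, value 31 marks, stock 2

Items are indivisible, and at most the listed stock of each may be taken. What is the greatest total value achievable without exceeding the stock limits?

160 marks

Best selections within time 30 and stock limits:
- 2×#2 + 1×#3 + 2×#5: time 29, value 160
- 1×#2 + 1×#3 + 1×#4 + 2×#5: time 30, value 149
- 1×#1 + 1×#2 + 1×#3 + 2×#5: time 29, value 140
- 3×#2 + 1×#3: time 27, value 131
Best: 160 marks.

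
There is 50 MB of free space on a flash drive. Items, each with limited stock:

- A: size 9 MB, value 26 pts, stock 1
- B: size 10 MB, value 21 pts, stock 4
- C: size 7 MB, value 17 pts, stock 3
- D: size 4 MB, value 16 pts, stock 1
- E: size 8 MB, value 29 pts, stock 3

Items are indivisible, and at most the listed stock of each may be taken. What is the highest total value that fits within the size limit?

154 pts

Best selections within size 50 and stock limits:
- 3×C + 1×D + 3×E: size 49, value 154
- 1×A + 3×C + 1×D + 2×E: size 50, value 151
Best: 154 pts.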